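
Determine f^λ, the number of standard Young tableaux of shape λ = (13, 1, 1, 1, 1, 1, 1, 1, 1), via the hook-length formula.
# SYT of shape (13, 1, 1, 1, 1, 1, 1, 1, 1) = 125970

Hook-length formula: f^λ = n! / Π hook(c), product over all cells c of the Young diagram. For λ = (13, 1, 1, 1, 1, 1, 1, 1, 1), n = 21 boxes. Hook lengths by row (left-to-right, top-to-bottom): [21, 12, 11, 10, 9, 8, 7, 6, 5, 4, 3, 2, 1]; [8]; [7]; [6]; [5]; [4]; [3]; [2]; [1]. Product of hooks = 405580234752000. So f^λ = 21! / 405580234752000 = 51090942171709440000 / 405580234752000 = 125970.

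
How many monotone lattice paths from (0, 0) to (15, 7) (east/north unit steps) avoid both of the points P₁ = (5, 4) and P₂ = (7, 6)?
Number of paths = 125868

Inclusion–exclusion. Total paths: C(22, 15) = 170544. Through P₁: C(9, 5)·C(13, 10) = 36036. Through P₂: C(13, 7)·C(9, 8) = 15444. Since P₁ is strictly southwest of P₂, a monotone path through both must visit P₁ then P₂; paths through both = C(9, 5)·C(4, 2)·C(9, 8) = 6804. Avoid both = 170544 − 36036 − 15444 + 6804 = 125868.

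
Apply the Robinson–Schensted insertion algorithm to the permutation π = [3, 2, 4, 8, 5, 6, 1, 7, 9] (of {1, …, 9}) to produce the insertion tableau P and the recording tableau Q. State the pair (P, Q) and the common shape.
P = [1, 4, 5, 6, 7, 9] / [2, 8] / [3];  Q = [1, 3, 4, 6, 8, 9] / [2, 5] / [7];  common shape = (6, 2, 1)

Row-insert the values π_1, π_2, … into P one at a time, bumping the leftmost entry strictly greater than the inserted value down to the next row. The recording tableau Q records, in position (i, j), the step at which that cell was added to P.
  Insert 3 (step 1): P = [3];  Q = [1]
  Insert 2 (step 2): P = [2] / [3];  Q = [1] / [2]
  Insert 4 (step 3): P = [2, 4] / [3];  Q = [1, 3] / [2]
  Insert 8 (step 4): P = [2, 4, 8] / [3];  Q = [1, 3, 4] / [2]
  Insert 5 (step 5): P = [2, 4, 5] / [3, 8];  Q = [1, 3, 4] / [2, 5]
  Insert 6 (step 6): P = [2, 4, 5, 6] / [3, 8];  Q = [1, 3, 4, 6] / [2, 5]
  Insert 1 (step 7): P = [1, 4, 5, 6] / [2, 8] / [3];  Q = [1, 3, 4, 6] / [2, 5] / [7]
  Insert 7 (step 8): P = [1, 4, 5, 6, 7] / [2, 8] / [3];  Q = [1, 3, 4, 6, 8] / [2, 5] / [7]
  Insert 9 (step 9): P = [1, 4, 5, 6, 7, 9] / [2, 8] / [3];  Q = [1, 3, 4, 6, 8, 9] / [2, 5] / [7]
Final shape: (6, 2, 1).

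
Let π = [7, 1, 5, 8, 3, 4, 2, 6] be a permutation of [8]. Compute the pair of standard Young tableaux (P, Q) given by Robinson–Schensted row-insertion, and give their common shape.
P = [1, 2, 4, 6] / [3, 8] / [5] / [7];  Q = [1, 3, 4, 8] / [2, 6] / [5] / [7];  common shape = (4, 2, 1, 1)

Row-insert the values π_1, π_2, … into P one at a time, bumping the leftmost entry strictly greater than the inserted value down to the next row. The recording tableau Q records, in position (i, j), the step at which that cell was added to P.
  Insert 7 (step 1): P = [7];  Q = [1]
  Insert 1 (step 2): P = [1] / [7];  Q = [1] / [2]
  Insert 5 (step 3): P = [1, 5] / [7];  Q = [1, 3] / [2]
  Insert 8 (step 4): P = [1, 5, 8] / [7];  Q = [1, 3, 4] / [2]
  Insert 3 (step 5): P = [1, 3, 8] / [5] / [7];  Q = [1, 3, 4] / [2] / [5]
  Insert 4 (step 6): P = [1, 3, 4] / [5, 8] / [7];  Q = [1, 3, 4] / [2, 6] / [5]
  Insert 2 (step 7): P = [1, 2, 4] / [3, 8] / [5] / [7];  Q = [1, 3, 4] / [2, 6] / [5] / [7]
  Insert 6 (step 8): P = [1, 2, 4, 6] / [3, 8] / [5] / [7];  Q = [1, 3, 4, 8] / [2, 6] / [5] / [7]
Final shape: (4, 2, 1, 1).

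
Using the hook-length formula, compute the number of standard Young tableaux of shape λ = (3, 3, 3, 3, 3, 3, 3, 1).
# SYT of shape (3, 3, 3, 3, 3, 3, 3, 1) = 9145422

Hook-length formula: f^λ = n! / Π hook(c), product over all cells c of the Young diagram. For λ = (3, 3, 3, 3, 3, 3, 3, 1), n = 22 boxes. Hook lengths by row (left-to-right, top-to-bottom): [10, 8, 7]; [9, 7, 6]; [8, 6, 5]; [7, 5, 4]; [6, 4, 3]; [5, 3, 2]; [4, 2, 1]; [1]. Product of hooks = 122903101440000. So f^λ = 22! / 122903101440000 = 1124000727777607680000 / 122903101440000 = 9145422.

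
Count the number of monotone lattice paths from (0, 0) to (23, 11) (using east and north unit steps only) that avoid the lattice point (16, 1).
Number of paths = 285767144

Total paths from (0, 0) to (23, 11): C(34, 23) = 286097760. Paths through (16, 1): (paths (0, 0) → (16, 1)) × (paths (16, 1) → (23, 11)) = C(17, 16) · C(17, 7) = 17 · 19448 = 330616. Avoidance count = 286097760 − 330616 = 285767144.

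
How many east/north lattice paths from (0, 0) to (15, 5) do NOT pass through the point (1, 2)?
Number of paths = 13464

Total paths from (0, 0) to (15, 5): C(20, 15) = 15504. Paths through (1, 2): (paths (0, 0) → (1, 2)) × (paths (1, 2) → (15, 5)) = C(3, 1) · C(17, 14) = 3 · 680 = 2040. Avoidance count = 15504 − 2040 = 13464.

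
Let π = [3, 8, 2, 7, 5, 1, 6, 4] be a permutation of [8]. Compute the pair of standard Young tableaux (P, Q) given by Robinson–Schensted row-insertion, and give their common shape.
P = [1, 4, 6] / [2, 5] / [3, 7] / [8];  Q = [1, 2, 7] / [3, 4] / [5, 8] / [6];  common shape = (3, 2, 2, 1)

Row-insert the values π_1, π_2, … into P one at a time, bumping the leftmost entry strictly greater than the inserted value down to the next row. The recording tableau Q records, in position (i, j), the step at which that cell was added to P.
  Insert 3 (step 1): P = [3];  Q = [1]
  Insert 8 (step 2): P = [3, 8];  Q = [1, 2]
  Insert 2 (step 3): P = [2, 8] / [3];  Q = [1, 2] / [3]
  Insert 7 (step 4): P = [2, 7] / [3, 8];  Q = [1, 2] / [3, 4]
  Insert 5 (step 5): P = [2, 5] / [3, 7] / [8];  Q = [1, 2] / [3, 4] / [5]
  Insert 1 (step 6): P = [1, 5] / [2, 7] / [3] / [8];  Q = [1, 2] / [3, 4] / [5] / [6]
  Insert 6 (step 7): P = [1, 5, 6] / [2, 7] / [3] / [8];  Q = [1, 2, 7] / [3, 4] / [5] / [6]
  Insert 4 (step 8): P = [1, 4, 6] / [2, 5] / [3, 7] / [8];  Q = [1, 2, 7] / [3, 4] / [5, 8] / [6]
Final shape: (3, 2, 2, 1).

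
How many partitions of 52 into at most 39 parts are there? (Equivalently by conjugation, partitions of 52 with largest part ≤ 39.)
p(52, parts ≤ 39) = 281317

Use the recurrence p(n, m) = p(n, m−1) + p(n−m, m): either the largest part is < m (count p(n, m−1)) or the largest part is exactly m (remove one copy of m, count p(n−m, m)). With p(0, ·) = 1 this gives p(52, parts ≤ 39) = 281317. (By conjugating Young diagrams, this also counts partitions of 52 into at most 39 parts.)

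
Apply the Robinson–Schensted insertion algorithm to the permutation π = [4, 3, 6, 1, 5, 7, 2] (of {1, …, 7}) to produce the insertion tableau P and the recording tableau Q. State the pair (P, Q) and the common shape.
P = [1, 2, 7] / [3, 5] / [4, 6];  Q = [1, 3, 6] / [2, 5] / [4, 7];  common shape = (3, 2, 2)

Row-insert the values π_1, π_2, … into P one at a time, bumping the leftmost entry strictly greater than the inserted value down to the next row. The recording tableau Q records, in position (i, j), the step at which that cell was added to P.
  Insert 4 (step 1): P = [4];  Q = [1]
  Insert 3 (step 2): P = [3] / [4];  Q = [1] / [2]
  Insert 6 (step 3): P = [3, 6] / [4];  Q = [1, 3] / [2]
  Insert 1 (step 4): P = [1, 6] / [3] / [4];  Q = [1, 3] / [2] / [4]
  Insert 5 (step 5): P = [1, 5] / [3, 6] / [4];  Q = [1, 3] / [2, 5] / [4]
  Insert 7 (step 6): P = [1, 5, 7] / [3, 6] / [4];  Q = [1, 3, 6] / [2, 5] / [4]
  Insert 2 (step 7): P = [1, 2, 7] / [3, 5] / [4, 6];  Q = [1, 3, 6] / [2, 5] / [4, 7]
Final shape: (3, 2, 2).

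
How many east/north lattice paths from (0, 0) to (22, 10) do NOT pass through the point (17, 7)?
Number of paths = 45130416

Total paths from (0, 0) to (22, 10): C(32, 22) = 64512240. Paths through (17, 7): (paths (0, 0) → (17, 7)) × (paths (17, 7) → (22, 10)) = C(24, 17) · C(8, 5) = 346104 · 56 = 19381824. Avoidance count = 64512240 − 19381824 = 45130416.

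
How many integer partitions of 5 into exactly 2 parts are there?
p(5, 2 parts) = 2

Partitions of n into exactly k parts ↔ partitions of n − k into at most k parts (subtract 1 from each part). For n = 5, k = 2, the partitions are: 4+1, 3+2. Count = 2.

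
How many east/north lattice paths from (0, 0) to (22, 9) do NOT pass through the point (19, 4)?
Number of paths = 19664195

Total paths from (0, 0) to (22, 9): C(31, 22) = 20160075. Paths through (19, 4): (paths (0, 0) → (19, 4)) × (paths (19, 4) → (22, 9)) = C(23, 19) · C(8, 3) = 8855 · 56 = 495880. Avoidance count = 20160075 − 495880 = 19664195.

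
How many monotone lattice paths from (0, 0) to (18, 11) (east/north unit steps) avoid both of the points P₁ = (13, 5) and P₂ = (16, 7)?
Number of paths = 28246719

Inclusion–exclusion. Total paths: C(29, 18) = 34597290. Through P₁: C(18, 13)·C(11, 5) = 3958416. Through P₂: C(23, 16)·C(6, 2) = 3677355. Since P₁ is strictly southwest of P₂, a monotone path through both must visit P₁ then P₂; paths through both = C(18, 13)·C(5, 3)·C(6, 2) = 1285200. Avoid both = 34597290 − 3958416 − 3677355 + 1285200 = 28246719.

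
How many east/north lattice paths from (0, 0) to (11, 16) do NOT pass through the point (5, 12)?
Number of paths = 11738415

Total paths from (0, 0) to (11, 16): C(27, 11) = 13037895. Paths through (5, 12): (paths (0, 0) → (5, 12)) × (paths (5, 12) → (11, 16)) = C(17, 5) · C(10, 6) = 6188 · 210 = 1299480. Avoidance count = 13037895 − 1299480 = 11738415.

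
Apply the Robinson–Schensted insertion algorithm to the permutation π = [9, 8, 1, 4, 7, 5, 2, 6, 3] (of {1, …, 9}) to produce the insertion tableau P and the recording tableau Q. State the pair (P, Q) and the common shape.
P = [1, 2, 3, 6] / [4, 5] / [7] / [8] / [9];  Q = [1, 4, 5, 8] / [2, 9] / [3] / [6] / [7];  common shape = (4, 2, 1, 1, 1)

Row-insert the values π_1, π_2, … into P one at a time, bumping the leftmost entry strictly greater than the inserted value down to the next row. The recording tableau Q records, in position (i, j), the step at which that cell was added to P.
  Insert 9 (step 1): P = [9];  Q = [1]
  Insert 8 (step 2): P = [8] / [9];  Q = [1] / [2]
  Insert 1 (step 3): P = [1] / [8] / [9];  Q = [1] / [2] / [3]
  Insert 4 (step 4): P = [1, 4] / [8] / [9];  Q = [1, 4] / [2] / [3]
  Insert 7 (step 5): P = [1, 4, 7] / [8] / [9];  Q = [1, 4, 5] / [2] / [3]
  Insert 5 (step 6): P = [1, 4, 5] / [7] / [8] / [9];  Q = [1, 4, 5] / [2] / [3] / [6]
  Insert 2 (step 7): P = [1, 2, 5] / [4] / [7] / [8] / [9];  Q = [1, 4, 5] / [2] / [3] / [6] / [7]
  Insert 6 (step 8): P = [1, 2, 5, 6] / [4] / [7] / [8] / [9];  Q = [1, 4, 5, 8] / [2] / [3] / [6] / [7]
  Insert 3 (step 9): P = [1, 2, 3, 6] / [4, 5] / [7] / [8] / [9];  Q = [1, 4, 5, 8] / [2, 9] / [3] / [6] / [7]
Final shape: (4, 2, 1, 1, 1).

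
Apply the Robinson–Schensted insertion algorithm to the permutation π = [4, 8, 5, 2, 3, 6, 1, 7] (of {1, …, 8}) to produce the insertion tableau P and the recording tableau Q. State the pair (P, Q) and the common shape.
P = [1, 3, 6, 7] / [2, 5] / [4] / [8];  Q = [1, 2, 6, 8] / [3, 5] / [4] / [7];  common shape = (4, 2, 1, 1)

Row-insert the values π_1, π_2, … into P one at a time, bumping the leftmost entry strictly greater than the inserted value down to the next row. The recording tableau Q records, in position (i, j), the step at which that cell was added to P.
  Insert 4 (step 1): P = [4];  Q = [1]
  Insert 8 (step 2): P = [4, 8];  Q = [1, 2]
  Insert 5 (step 3): P = [4, 5] / [8];  Q = [1, 2] / [3]
  Insert 2 (step 4): P = [2, 5] / [4] / [8];  Q = [1, 2] / [3] / [4]
  Insert 3 (step 5): P = [2, 3] / [4, 5] / [8];  Q = [1, 2] / [3, 5] / [4]
  Insert 6 (step 6): P = [2, 3, 6] / [4, 5] / [8];  Q = [1, 2, 6] / [3, 5] / [4]
  Insert 1 (step 7): P = [1, 3, 6] / [2, 5] / [4] / [8];  Q = [1, 2, 6] / [3, 5] / [4] / [7]
  Insert 7 (step 8): P = [1, 3, 6, 7] / [2, 5] / [4] / [8];  Q = [1, 2, 6, 8] / [3, 5] / [4] / [7]
Final shape: (4, 2, 1, 1).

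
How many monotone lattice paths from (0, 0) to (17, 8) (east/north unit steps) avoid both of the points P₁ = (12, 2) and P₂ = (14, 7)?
Number of paths = 582057

Inclusion–exclusion. Total paths: C(25, 17) = 1081575. Through P₁: C(14, 12)·C(11, 5) = 42042. Through P₂: C(21, 14)·C(4, 3) = 465120. Since P₁ is strictly southwest of P₂, a monotone path through both must visit P₁ then P₂; paths through both = C(14, 12)·C(7, 2)·C(4, 3) = 7644. Avoid both = 1081575 − 42042 − 465120 + 7644 = 582057.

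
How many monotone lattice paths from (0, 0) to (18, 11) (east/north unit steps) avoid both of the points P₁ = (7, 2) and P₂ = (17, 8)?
Number of paths = 25377582

Inclusion–exclusion. Total paths: C(29, 18) = 34597290. Through P₁: C(9, 7)·C(20, 11) = 6046560. Through P₂: C(25, 17)·C(4, 1) = 4326300. Since P₁ is strictly southwest of P₂, a monotone path through both must visit P₁ then P₂; paths through both = C(9, 7)·C(16, 10)·C(4, 1) = 1153152. Avoid both = 34597290 − 6046560 − 4326300 + 1153152 = 25377582.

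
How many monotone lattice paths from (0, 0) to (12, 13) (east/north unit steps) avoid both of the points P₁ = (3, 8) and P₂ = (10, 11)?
Number of paths = 2872474

Inclusion–exclusion. Total paths: C(25, 12) = 5200300. Through P₁: C(11, 3)·C(14, 9) = 330330. Through P₂: C(21, 10)·C(4, 2) = 2116296. Since P₁ is strictly southwest of P₂, a monotone path through both must visit P₁ then P₂; paths through both = C(11, 3)·C(10, 7)·C(4, 2) = 118800. Avoid both = 5200300 − 330330 − 2116296 + 118800 = 2872474.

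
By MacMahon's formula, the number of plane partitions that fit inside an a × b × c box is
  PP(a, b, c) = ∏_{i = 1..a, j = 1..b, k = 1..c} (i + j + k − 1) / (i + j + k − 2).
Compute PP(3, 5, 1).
PP(3, 5, 1) = 56

Evaluate the triple product over i = 1..3, j = 1..5, k = 1..1. The factors are (2/1) · (3/2) · (4/3) · (5/4) · (6/5) · (3/2) · (4/3) · (5/4) · … (15 factors total). The numerators and denominators telescope so the product is an integer; carrying out the multiplication exactly gives PP(3, 5, 1) = 56.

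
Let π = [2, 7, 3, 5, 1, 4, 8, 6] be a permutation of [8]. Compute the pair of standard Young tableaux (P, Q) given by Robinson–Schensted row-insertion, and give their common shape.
P = [1, 3, 4, 6] / [2, 5, 8] / [7];  Q = [1, 2, 4, 7] / [3, 6, 8] / [5];  common shape = (4, 3, 1)

Row-insert the values π_1, π_2, … into P one at a time, bumping the leftmost entry strictly greater than the inserted value down to the next row. The recording tableau Q records, in position (i, j), the step at which that cell was added to P.
  Insert 2 (step 1): P = [2];  Q = [1]
  Insert 7 (step 2): P = [2, 7];  Q = [1, 2]
  Insert 3 (step 3): P = [2, 3] / [7];  Q = [1, 2] / [3]
  Insert 5 (step 4): P = [2, 3, 5] / [7];  Q = [1, 2, 4] / [3]
  Insert 1 (step 5): P = [1, 3, 5] / [2] / [7];  Q = [1, 2, 4] / [3] / [5]
  Insert 4 (step 6): P = [1, 3, 4] / [2, 5] / [7];  Q = [1, 2, 4] / [3, 6] / [5]
  Insert 8 (step 7): P = [1, 3, 4, 8] / [2, 5] / [7];  Q = [1, 2, 4, 7] / [3, 6] / [5]
  Insert 6 (step 8): P = [1, 3, 4, 6] / [2, 5, 8] / [7];  Q = [1, 2, 4, 7] / [3, 6, 8] / [5]
Final shape: (4, 3, 1).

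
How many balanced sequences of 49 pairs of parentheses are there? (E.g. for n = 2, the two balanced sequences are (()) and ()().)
C_49 = 509552245179617138054608572

These balanced parentheses are counted by the Catalan number C_n = (1/(n + 1)) · C(2n, n). For n = 49: C_49 = (1/50) · C(98, 49) = 25477612258980856902730428600/50 = 509552245179617138054608572.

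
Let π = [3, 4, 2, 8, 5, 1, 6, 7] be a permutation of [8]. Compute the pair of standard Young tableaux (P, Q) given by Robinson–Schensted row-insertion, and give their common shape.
P = [1, 4, 5, 6, 7] / [2, 8] / [3];  Q = [1, 2, 4, 7, 8] / [3, 5] / [6];  common shape = (5, 2, 1)

Row-insert the values π_1, π_2, … into P one at a time, bumping the leftmost entry strictly greater than the inserted value down to the next row. The recording tableau Q records, in position (i, j), the step at which that cell was added to P.
  Insert 3 (step 1): P = [3];  Q = [1]
  Insert 4 (step 2): P = [3, 4];  Q = [1, 2]
  Insert 2 (step 3): P = [2, 4] / [3];  Q = [1, 2] / [3]
  Insert 8 (step 4): P = [2, 4, 8] / [3];  Q = [1, 2, 4] / [3]
  Insert 5 (step 5): P = [2, 4, 5] / [3, 8];  Q = [1, 2, 4] / [3, 5]
  Insert 1 (step 6): P = [1, 4, 5] / [2, 8] / [3];  Q = [1, 2, 4] / [3, 5] / [6]
  Insert 6 (step 7): P = [1, 4, 5, 6] / [2, 8] / [3];  Q = [1, 2, 4, 7] / [3, 5] / [6]
  Insert 7 (step 8): P = [1, 4, 5, 6, 7] / [2, 8] / [3];  Q = [1, 2, 4, 7, 8] / [3, 5] / [6]
Final shape: (5, 2, 1).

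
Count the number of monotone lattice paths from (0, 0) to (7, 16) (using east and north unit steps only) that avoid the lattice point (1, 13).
Number of paths = 243981

Total paths from (0, 0) to (7, 16): C(23, 7) = 245157. Paths through (1, 13): (paths (0, 0) → (1, 13)) × (paths (1, 13) → (7, 16)) = C(14, 1) · C(9, 6) = 14 · 84 = 1176. Avoidance count = 245157 − 1176 = 243981.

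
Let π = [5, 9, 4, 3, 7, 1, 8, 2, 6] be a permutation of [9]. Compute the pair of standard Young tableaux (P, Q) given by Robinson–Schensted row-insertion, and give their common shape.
P = [1, 2, 6] / [3, 7, 8] / [4, 9] / [5];  Q = [1, 2, 7] / [3, 5, 9] / [4, 8] / [6];  common shape = (3, 3, 2, 1)

Row-insert the values π_1, π_2, … into P one at a time, bumping the leftmost entry strictly greater than the inserted value down to the next row. The recording tableau Q records, in position (i, j), the step at which that cell was added to P.
  Insert 5 (step 1): P = [5];  Q = [1]
  Insert 9 (step 2): P = [5, 9];  Q = [1, 2]
  Insert 4 (step 3): P = [4, 9] / [5];  Q = [1, 2] / [3]
  Insert 3 (step 4): P = [3, 9] / [4] / [5];  Q = [1, 2] / [3] / [4]
  Insert 7 (step 5): P = [3, 7] / [4, 9] / [5];  Q = [1, 2] / [3, 5] / [4]
  Insert 1 (step 6): P = [1, 7] / [3, 9] / [4] / [5];  Q = [1, 2] / [3, 5] / [4] / [6]
  Insert 8 (step 7): P = [1, 7, 8] / [3, 9] / [4] / [5];  Q = [1, 2, 7] / [3, 5] / [4] / [6]
  Insert 2 (step 8): P = [1, 2, 8] / [3, 7] / [4, 9] / [5];  Q = [1, 2, 7] / [3, 5] / [4, 8] / [6]
  Insert 6 (step 9): P = [1, 2, 6] / [3, 7, 8] / [4, 9] / [5];  Q = [1, 2, 7] / [3, 5, 9] / [4, 8] / [6]
Final shape: (3, 3, 2, 1).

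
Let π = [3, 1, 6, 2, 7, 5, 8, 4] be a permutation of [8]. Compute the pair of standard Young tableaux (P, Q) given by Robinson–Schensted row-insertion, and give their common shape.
P = [1, 2, 4, 8] / [3, 5, 7] / [6];  Q = [1, 3, 5, 7] / [2, 4, 6] / [8];  common shape = (4, 3, 1)

Row-insert the values π_1, π_2, … into P one at a time, bumping the leftmost entry strictly greater than the inserted value down to the next row. The recording tableau Q records, in position (i, j), the step at which that cell was added to P.
  Insert 3 (step 1): P = [3];  Q = [1]
  Insert 1 (step 2): P = [1] / [3];  Q = [1] / [2]
  Insert 6 (step 3): P = [1, 6] / [3];  Q = [1, 3] / [2]
  Insert 2 (step 4): P = [1, 2] / [3, 6];  Q = [1, 3] / [2, 4]
  Insert 7 (step 5): P = [1, 2, 7] / [3, 6];  Q = [1, 3, 5] / [2, 4]
  Insert 5 (step 6): P = [1, 2, 5] / [3, 6, 7];  Q = [1, 3, 5] / [2, 4, 6]
  Insert 8 (step 7): P = [1, 2, 5, 8] / [3, 6, 7];  Q = [1, 3, 5, 7] / [2, 4, 6]
  Insert 4 (step 8): P = [1, 2, 4, 8] / [3, 5, 7] / [6];  Q = [1, 3, 5, 7] / [2, 4, 6] / [8]
Final shape: (4, 3, 1).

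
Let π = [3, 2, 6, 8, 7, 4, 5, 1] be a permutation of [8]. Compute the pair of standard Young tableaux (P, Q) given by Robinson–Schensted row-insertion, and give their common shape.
P = [1, 4, 5] / [2, 6, 7] / [3] / [8];  Q = [1, 3, 4] / [2, 5, 7] / [6] / [8];  common shape = (3, 3, 1, 1)

Row-insert the values π_1, π_2, … into P one at a time, bumping the leftmost entry strictly greater than the inserted value down to the next row. The recording tableau Q records, in position (i, j), the step at which that cell was added to P.
  Insert 3 (step 1): P = [3];  Q = [1]
  Insert 2 (step 2): P = [2] / [3];  Q = [1] / [2]
  Insert 6 (step 3): P = [2, 6] / [3];  Q = [1, 3] / [2]
  Insert 8 (step 4): P = [2, 6, 8] / [3];  Q = [1, 3, 4] / [2]
  Insert 7 (step 5): P = [2, 6, 7] / [3, 8];  Q = [1, 3, 4] / [2, 5]
  Insert 4 (step 6): P = [2, 4, 7] / [3, 6] / [8];  Q = [1, 3, 4] / [2, 5] / [6]
  Insert 5 (step 7): P = [2, 4, 5] / [3, 6, 7] / [8];  Q = [1, 3, 4] / [2, 5, 7] / [6]
  Insert 1 (step 8): P = [1, 4, 5] / [2, 6, 7] / [3] / [8];  Q = [1, 3, 4] / [2, 5, 7] / [6] / [8]
Final shape: (3, 3, 1, 1).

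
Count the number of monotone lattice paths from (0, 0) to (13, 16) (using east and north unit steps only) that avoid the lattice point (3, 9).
Number of paths = 63585355

Total paths from (0, 0) to (13, 16): C(29, 13) = 67863915. Paths through (3, 9): (paths (0, 0) → (3, 9)) × (paths (3, 9) → (13, 16)) = C(12, 3) · C(17, 10) = 220 · 19448 = 4278560. Avoidance count = 67863915 − 4278560 = 63585355.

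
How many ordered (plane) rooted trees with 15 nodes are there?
C_14 = 2674440

These ordered rooted trees are counted by the Catalan number C_n = (1/(n + 1)) · C(2n, n). For n = 14: C_14 = (1/15) · C(28, 14) = 40116600/15 = 2674440.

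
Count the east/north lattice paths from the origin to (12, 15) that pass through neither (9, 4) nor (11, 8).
Number of paths = 16604744

Inclusion–exclusion. Total paths: C(27, 12) = 17383860. Through P₁: C(13, 9)·C(14, 3) = 260260. Through P₂: C(19, 11)·C(8, 1) = 604656. Since P₁ is strictly southwest of P₂, a monotone path through both must visit P₁ then P₂; paths through both = C(13, 9)·C(6, 2)·C(8, 1) = 85800. Avoid both = 17383860 − 260260 − 604656 + 85800 = 16604744.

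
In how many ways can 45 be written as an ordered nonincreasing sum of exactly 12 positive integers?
p(45, 12 parts) = 7476

Partitions of n into exactly k parts are in bijection with partitions of n − k into at most k parts (subtract 1 from each part). So p(45, exactly 12) = p(33, parts ≤ 12). Computing via the recurrence p(m, j) = p(m, j−1) + p(m−j, j) gives 7476.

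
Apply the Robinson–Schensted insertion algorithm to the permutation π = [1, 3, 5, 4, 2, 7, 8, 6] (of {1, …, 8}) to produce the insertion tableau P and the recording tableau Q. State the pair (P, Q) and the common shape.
P = [1, 2, 4, 6, 8] / [3, 7] / [5];  Q = [1, 2, 3, 6, 7] / [4, 8] / [5];  common shape = (5, 2, 1)

Row-insert the values π_1, π_2, … into P one at a time, bumping the leftmost entry strictly greater than the inserted value down to the next row. The recording tableau Q records, in position (i, j), the step at which that cell was added to P.
  Insert 1 (step 1): P = [1];  Q = [1]
  Insert 3 (step 2): P = [1, 3];  Q = [1, 2]
  Insert 5 (step 3): P = [1, 3, 5];  Q = [1, 2, 3]
  Insert 4 (step 4): P = [1, 3, 4] / [5];  Q = [1, 2, 3] / [4]
  Insert 2 (step 5): P = [1, 2, 4] / [3] / [5];  Q = [1, 2, 3] / [4] / [5]
  Insert 7 (step 6): P = [1, 2, 4, 7] / [3] / [5];  Q = [1, 2, 3, 6] / [4] / [5]
  Insert 8 (step 7): P = [1, 2, 4, 7, 8] / [3] / [5];  Q = [1, 2, 3, 6, 7] / [4] / [5]
  Insert 6 (step 8): P = [1, 2, 4, 6, 8] / [3, 7] / [5];  Q = [1, 2, 3, 6, 7] / [4, 8] / [5]
Final shape: (5, 2, 1).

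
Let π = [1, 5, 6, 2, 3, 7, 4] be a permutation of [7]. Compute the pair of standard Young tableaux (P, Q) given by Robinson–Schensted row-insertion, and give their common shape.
P = [1, 2, 3, 4] / [5, 6, 7];  Q = [1, 2, 3, 6] / [4, 5, 7];  common shape = (4, 3)

Row-insert the values π_1, π_2, … into P one at a time, bumping the leftmost entry strictly greater than the inserted value down to the next row. The recording tableau Q records, in position (i, j), the step at which that cell was added to P.
  Insert 1 (step 1): P = [1];  Q = [1]
  Insert 5 (step 2): P = [1, 5];  Q = [1, 2]
  Insert 6 (step 3): P = [1, 5, 6];  Q = [1, 2, 3]
  Insert 2 (step 4): P = [1, 2, 6] / [5];  Q = [1, 2, 3] / [4]
  Insert 3 (step 5): P = [1, 2, 3] / [5, 6];  Q = [1, 2, 3] / [4, 5]
  Insert 7 (step 6): P = [1, 2, 3, 7] / [5, 6];  Q = [1, 2, 3, 6] / [4, 5]
  Insert 4 (step 7): P = [1, 2, 3, 4] / [5, 6, 7];  Q = [1, 2, 3, 6] / [4, 5, 7]
Final shape: (4, 3).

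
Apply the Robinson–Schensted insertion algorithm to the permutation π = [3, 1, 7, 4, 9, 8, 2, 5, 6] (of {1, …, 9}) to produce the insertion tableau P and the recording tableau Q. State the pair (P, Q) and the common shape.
P = [1, 2, 5, 6] / [3, 4, 8] / [7, 9];  Q = [1, 3, 5, 9] / [2, 4, 6] / [7, 8];  common shape = (4, 3, 2)

Row-insert the values π_1, π_2, … into P one at a time, bumping the leftmost entry strictly greater than the inserted value down to the next row. The recording tableau Q records, in position (i, j), the step at which that cell was added to P.
  Insert 3 (step 1): P = [3];  Q = [1]
  Insert 1 (step 2): P = [1] / [3];  Q = [1] / [2]
  Insert 7 (step 3): P = [1, 7] / [3];  Q = [1, 3] / [2]
  Insert 4 (step 4): P = [1, 4] / [3, 7];  Q = [1, 3] / [2, 4]
  Insert 9 (step 5): P = [1, 4, 9] / [3, 7];  Q = [1, 3, 5] / [2, 4]
  Insert 8 (step 6): P = [1, 4, 8] / [3, 7, 9];  Q = [1, 3, 5] / [2, 4, 6]
  Insert 2 (step 7): P = [1, 2, 8] / [3, 4, 9] / [7];  Q = [1, 3, 5] / [2, 4, 6] / [7]
  Insert 5 (step 8): P = [1, 2, 5] / [3, 4, 8] / [7, 9];  Q = [1, 3, 5] / [2, 4, 6] / [7, 8]
  Insert 6 (step 9): P = [1, 2, 5, 6] / [3, 4, 8] / [7, 9];  Q = [1, 3, 5, 9] / [2, 4, 6] / [7, 8]
Final shape: (4, 3, 2).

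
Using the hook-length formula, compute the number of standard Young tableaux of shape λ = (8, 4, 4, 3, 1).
# SYT of shape (8, 4, 4, 3, 1) = 83140200

Hook-length formula: f^λ = n! / Π hook(c), product over all cells c of the Young diagram. For λ = (8, 4, 4, 3, 1), n = 20 boxes. Hook lengths by row (left-to-right, top-to-bottom): [12, 10, 9, 7, 4, 3, 2, 1]; [7, 5, 4, 2]; [6, 4, 3, 1]; [4, 2, 1]; [1]. Product of hooks = 29262643200. So f^λ = 20! / 29262643200 = 2432902008176640000 / 29262643200 = 83140200.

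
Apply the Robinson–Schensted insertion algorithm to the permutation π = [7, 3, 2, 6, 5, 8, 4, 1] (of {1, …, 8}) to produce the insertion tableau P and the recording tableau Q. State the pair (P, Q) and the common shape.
P = [1, 4, 8] / [2, 5] / [3] / [6] / [7];  Q = [1, 4, 6] / [2, 5] / [3] / [7] / [8];  common shape = (3, 2, 1, 1, 1)

Row-insert the values π_1, π_2, … into P one at a time, bumping the leftmost entry strictly greater than the inserted value down to the next row. The recording tableau Q records, in position (i, j), the step at which that cell was added to P.
  Insert 7 (step 1): P = [7];  Q = [1]
  Insert 3 (step 2): P = [3] / [7];  Q = [1] / [2]
  Insert 2 (step 3): P = [2] / [3] / [7];  Q = [1] / [2] / [3]
  Insert 6 (step 4): P = [2, 6] / [3] / [7];  Q = [1, 4] / [2] / [3]
  Insert 5 (step 5): P = [2, 5] / [3, 6] / [7];  Q = [1, 4] / [2, 5] / [3]
  Insert 8 (step 6): P = [2, 5, 8] / [3, 6] / [7];  Q = [1, 4, 6] / [2, 5] / [3]
  Insert 4 (step 7): P = [2, 4, 8] / [3, 5] / [6] / [7];  Q = [1, 4, 6] / [2, 5] / [3] / [7]
  Insert 1 (step 8): P = [1, 4, 8] / [2, 5] / [3] / [6] / [7];  Q = [1, 4, 6] / [2, 5] / [3] / [7] / [8]
Final shape: (3, 2, 1, 1, 1).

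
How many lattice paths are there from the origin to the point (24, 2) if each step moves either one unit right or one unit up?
Number of paths = 325

A monotone lattice path from (0, 0) to (24, 2) consists of 24 east steps and 2 north steps in some order, so it is determined by which 24 of the 26 steps are east. The count is C(26, 24) = 325.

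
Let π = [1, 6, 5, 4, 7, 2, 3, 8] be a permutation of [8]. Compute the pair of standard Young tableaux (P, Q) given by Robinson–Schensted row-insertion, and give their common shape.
P = [1, 2, 3, 8] / [4, 7] / [5] / [6];  Q = [1, 2, 5, 8] / [3, 7] / [4] / [6];  common shape = (4, 2, 1, 1)

Row-insert the values π_1, π_2, … into P one at a time, bumping the leftmost entry strictly greater than the inserted value down to the next row. The recording tableau Q records, in position (i, j), the step at which that cell was added to P.
  Insert 1 (step 1): P = [1];  Q = [1]
  Insert 6 (step 2): P = [1, 6];  Q = [1, 2]
  Insert 5 (step 3): P = [1, 5] / [6];  Q = [1, 2] / [3]
  Insert 4 (step 4): P = [1, 4] / [5] / [6];  Q = [1, 2] / [3] / [4]
  Insert 7 (step 5): P = [1, 4, 7] / [5] / [6];  Q = [1, 2, 5] / [3] / [4]
  Insert 2 (step 6): P = [1, 2, 7] / [4] / [5] / [6];  Q = [1, 2, 5] / [3] / [4] / [6]
  Insert 3 (step 7): P = [1, 2, 3] / [4, 7] / [5] / [6];  Q = [1, 2, 5] / [3, 7] / [4] / [6]
  Insert 8 (step 8): P = [1, 2, 3, 8] / [4, 7] / [5] / [6];  Q = [1, 2, 5, 8] / [3, 7] / [4] / [6]
Final shape: (4, 2, 1, 1).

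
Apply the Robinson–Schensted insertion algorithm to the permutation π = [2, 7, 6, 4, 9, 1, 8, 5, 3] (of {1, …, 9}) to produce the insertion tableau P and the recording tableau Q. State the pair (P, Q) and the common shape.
P = [1, 3, 5] / [2, 4] / [6, 8] / [7, 9];  Q = [1, 2, 5] / [3, 7] / [4, 8] / [6, 9];  common shape = (3, 2, 2, 2)

Row-insert the values π_1, π_2, … into P one at a time, bumping the leftmost entry strictly greater than the inserted value down to the next row. The recording tableau Q records, in position (i, j), the step at which that cell was added to P.
  Insert 2 (step 1): P = [2];  Q = [1]
  Insert 7 (step 2): P = [2, 7];  Q = [1, 2]
  Insert 6 (step 3): P = [2, 6] / [7];  Q = [1, 2] / [3]
  Insert 4 (step 4): P = [2, 4] / [6] / [7];  Q = [1, 2] / [3] / [4]
  Insert 9 (step 5): P = [2, 4, 9] / [6] / [7];  Q = [1, 2, 5] / [3] / [4]
  Insert 1 (step 6): P = [1, 4, 9] / [2] / [6] / [7];  Q = [1, 2, 5] / [3] / [4] / [6]
  Insert 8 (step 7): P = [1, 4, 8] / [2, 9] / [6] / [7];  Q = [1, 2, 5] / [3, 7] / [4] / [6]
  Insert 5 (step 8): P = [1, 4, 5] / [2, 8] / [6, 9] / [7];  Q = [1, 2, 5] / [3, 7] / [4, 8] / [6]
  Insert 3 (step 9): P = [1, 3, 5] / [2, 4] / [6, 8] / [7, 9];  Q = [1, 2, 5] / [3, 7] / [4, 8] / [6, 9]
Final shape: (3, 2, 2, 2).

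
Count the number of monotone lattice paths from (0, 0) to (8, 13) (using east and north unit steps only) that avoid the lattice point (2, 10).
Number of paths = 197946

Total paths from (0, 0) to (8, 13): C(21, 8) = 203490. Paths through (2, 10): (paths (0, 0) → (2, 10)) × (paths (2, 10) → (8, 13)) = C(12, 2) · C(9, 6) = 66 · 84 = 5544. Avoidance count = 203490 − 5544 = 197946.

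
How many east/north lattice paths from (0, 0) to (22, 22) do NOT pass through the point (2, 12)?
Number of paths = 2101364867355

Total paths from (0, 0) to (22, 22): C(44, 22) = 2104098963720. Paths through (2, 12): (paths (0, 0) → (2, 12)) × (paths (2, 12) → (22, 22)) = C(14, 2) · C(30, 20) = 91 · 30045015 = 2734096365. Avoidance count = 2104098963720 − 2734096365 = 2101364867355.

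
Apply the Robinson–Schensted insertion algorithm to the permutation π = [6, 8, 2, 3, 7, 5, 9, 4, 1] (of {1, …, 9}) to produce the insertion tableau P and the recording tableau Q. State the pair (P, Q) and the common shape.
P = [1, 3, 4, 9] / [2, 7] / [5] / [6] / [8];  Q = [1, 2, 5, 7] / [3, 4] / [6] / [8] / [9];  common shape = (4, 2, 1, 1, 1)

Row-insert the values π_1, π_2, … into P one at a time, bumping the leftmost entry strictly greater than the inserted value down to the next row. The recording tableau Q records, in position (i, j), the step at which that cell was added to P.
  Insert 6 (step 1): P = [6];  Q = [1]
  Insert 8 (step 2): P = [6, 8];  Q = [1, 2]
  Insert 2 (step 3): P = [2, 8] / [6];  Q = [1, 2] / [3]
  Insert 3 (step 4): P = [2, 3] / [6, 8];  Q = [1, 2] / [3, 4]
  Insert 7 (step 5): P = [2, 3, 7] / [6, 8];  Q = [1, 2, 5] / [3, 4]
  Insert 5 (step 6): P = [2, 3, 5] / [6, 7] / [8];  Q = [1, 2, 5] / [3, 4] / [6]
  Insert 9 (step 7): P = [2, 3, 5, 9] / [6, 7] / [8];  Q = [1, 2, 5, 7] / [3, 4] / [6]
  Insert 4 (step 8): P = [2, 3, 4, 9] / [5, 7] / [6] / [8];  Q = [1, 2, 5, 7] / [3, 4] / [6] / [8]
  Insert 1 (step 9): P = [1, 3, 4, 9] / [2, 7] / [5] / [6] / [8];  Q = [1, 2, 5, 7] / [3, 4] / [6] / [8] / [9]
Final shape: (4, 2, 1, 1, 1).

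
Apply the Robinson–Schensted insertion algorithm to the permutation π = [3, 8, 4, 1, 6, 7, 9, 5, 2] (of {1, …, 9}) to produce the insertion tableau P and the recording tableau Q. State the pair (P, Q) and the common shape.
P = [1, 2, 5, 7, 9] / [3, 4] / [6] / [8];  Q = [1, 2, 5, 6, 7] / [3, 8] / [4] / [9];  common shape = (5, 2, 1, 1)

Row-insert the values π_1, π_2, … into P one at a time, bumping the leftmost entry strictly greater than the inserted value down to the next row. The recording tableau Q records, in position (i, j), the step at which that cell was added to P.
  Insert 3 (step 1): P = [3];  Q = [1]
  Insert 8 (step 2): P = [3, 8];  Q = [1, 2]
  Insert 4 (step 3): P = [3, 4] / [8];  Q = [1, 2] / [3]
  Insert 1 (step 4): P = [1, 4] / [3] / [8];  Q = [1, 2] / [3] / [4]
  Insert 6 (step 5): P = [1, 4, 6] / [3] / [8];  Q = [1, 2, 5] / [3] / [4]
  Insert 7 (step 6): P = [1, 4, 6, 7] / [3] / [8];  Q = [1, 2, 5, 6] / [3] / [4]
  Insert 9 (step 7): P = [1, 4, 6, 7, 9] / [3] / [8];  Q = [1, 2, 5, 6, 7] / [3] / [4]
  Insert 5 (step 8): P = [1, 4, 5, 7, 9] / [3, 6] / [8];  Q = [1, 2, 5, 6, 7] / [3, 8] / [4]
  Insert 2 (step 9): P = [1, 2, 5, 7, 9] / [3, 4] / [6] / [8];  Q = [1, 2, 5, 6, 7] / [3, 8] / [4] / [9]
Final shape: (5, 2, 1, 1).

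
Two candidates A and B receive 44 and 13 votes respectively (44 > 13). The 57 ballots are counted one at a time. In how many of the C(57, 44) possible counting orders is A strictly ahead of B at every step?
Strict-lead orderings = 1331529425100

Total orderings of the 57 votes with 44 for A: C(57, 44) = 2448296039700. By the Bertrand ballot formula (Cycle Lemma / reflection principle), the number of orderings in which A is strictly ahead of B throughout is (p − q)/(p + q) · C(p + q, p) = (44 − 13)/(44 + 13) · 2448296039700 = 1331529425100.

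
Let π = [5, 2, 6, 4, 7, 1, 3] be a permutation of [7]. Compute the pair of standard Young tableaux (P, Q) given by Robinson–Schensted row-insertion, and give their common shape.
P = [1, 3, 7] / [2, 4] / [5, 6];  Q = [1, 3, 5] / [2, 4] / [6, 7];  common shape = (3, 2, 2)

Row-insert the values π_1, π_2, … into P one at a time, bumping the leftmost entry strictly greater than the inserted value down to the next row. The recording tableau Q records, in position (i, j), the step at which that cell was added to P.
  Insert 5 (step 1): P = [5];  Q = [1]
  Insert 2 (step 2): P = [2] / [5];  Q = [1] / [2]
  Insert 6 (step 3): P = [2, 6] / [5];  Q = [1, 3] / [2]
  Insert 4 (step 4): P = [2, 4] / [5, 6];  Q = [1, 3] / [2, 4]
  Insert 7 (step 5): P = [2, 4, 7] / [5, 6];  Q = [1, 3, 5] / [2, 4]
  Insert 1 (step 6): P = [1, 4, 7] / [2, 6] / [5];  Q = [1, 3, 5] / [2, 4] / [6]
  Insert 3 (step 7): P = [1, 3, 7] / [2, 4] / [5, 6];  Q = [1, 3, 5] / [2, 4] / [6, 7]
Final shape: (3, 2, 2).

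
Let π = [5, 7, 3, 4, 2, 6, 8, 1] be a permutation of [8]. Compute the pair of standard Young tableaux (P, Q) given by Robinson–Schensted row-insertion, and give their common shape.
P = [1, 4, 6, 8] / [2, 7] / [3] / [5];  Q = [1, 2, 6, 7] / [3, 4] / [5] / [8];  common shape = (4, 2, 1, 1)

Row-insert the values π_1, π_2, … into P one at a time, bumping the leftmost entry strictly greater than the inserted value down to the next row. The recording tableau Q records, in position (i, j), the step at which that cell was added to P.
  Insert 5 (step 1): P = [5];  Q = [1]
  Insert 7 (step 2): P = [5, 7];  Q = [1, 2]
  Insert 3 (step 3): P = [3, 7] / [5];  Q = [1, 2] / [3]
  Insert 4 (step 4): P = [3, 4] / [5, 7];  Q = [1, 2] / [3, 4]
  Insert 2 (step 5): P = [2, 4] / [3, 7] / [5];  Q = [1, 2] / [3, 4] / [5]
  Insert 6 (step 6): P = [2, 4, 6] / [3, 7] / [5];  Q = [1, 2, 6] / [3, 4] / [5]
  Insert 8 (step 7): P = [2, 4, 6, 8] / [3, 7] / [5];  Q = [1, 2, 6, 7] / [3, 4] / [5]
  Insert 1 (step 8): P = [1, 4, 6, 8] / [2, 7] / [3] / [5];  Q = [1, 2, 6, 7] / [3, 4] / [5] / [8]
Final shape: (4, 2, 1, 1).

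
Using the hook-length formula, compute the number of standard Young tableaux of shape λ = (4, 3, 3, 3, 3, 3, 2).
# SYT of shape (4, 3, 3, 3, 3, 3, 2) = 19953648

Hook-length formula: f^λ = n! / Π hook(c), product over all cells c of the Young diagram. For λ = (4, 3, 3, 3, 3, 3, 2), n = 21 boxes. Hook lengths by row (left-to-right, top-to-bottom): [10, 9, 7, 1]; [8, 7, 5]; [7, 6, 4]; [6, 5, 3]; [5, 4, 2]; [4, 3, 1]; [2, 1]. Product of hooks = 2560481280000. So f^λ = 21! / 2560481280000 = 51090942171709440000 / 2560481280000 = 19953648.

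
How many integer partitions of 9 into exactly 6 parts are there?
p(9, 6 parts) = 3

Partitions of n into exactly k parts ↔ partitions of n − k into at most k parts (subtract 1 from each part). For n = 9, k = 6, the partitions are: 4+1+1+1+1+1, 3+2+1+1+1+1, 2+2+2+1+1+1. Count = 3.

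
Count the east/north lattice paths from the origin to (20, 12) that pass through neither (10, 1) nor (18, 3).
Number of paths = 221867039

Inclusion–exclusion. Total paths: C(32, 20) = 225792840. Through P₁: C(11, 10)·C(21, 10) = 3879876. Through P₂: C(21, 18)·C(11, 2) = 73150. Since P₁ is strictly southwest of P₂, a monotone path through both must visit P₁ then P₂; paths through both = C(11, 10)·C(10, 8)·C(11, 2) = 27225. Avoid both = 225792840 − 3879876 − 73150 + 27225 = 221867039.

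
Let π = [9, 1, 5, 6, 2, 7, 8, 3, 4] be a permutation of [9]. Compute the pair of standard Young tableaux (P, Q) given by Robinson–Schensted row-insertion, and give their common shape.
P = [1, 2, 3, 4, 8] / [5, 6, 7] / [9];  Q = [1, 3, 4, 6, 7] / [2, 8, 9] / [5];  common shape = (5, 3, 1)

Row-insert the values π_1, π_2, … into P one at a time, bumping the leftmost entry strictly greater than the inserted value down to the next row. The recording tableau Q records, in position (i, j), the step at which that cell was added to P.
  Insert 9 (step 1): P = [9];  Q = [1]
  Insert 1 (step 2): P = [1] / [9];  Q = [1] / [2]
  Insert 5 (step 3): P = [1, 5] / [9];  Q = [1, 3] / [2]
  Insert 6 (step 4): P = [1, 5, 6] / [9];  Q = [1, 3, 4] / [2]
  Insert 2 (step 5): P = [1, 2, 6] / [5] / [9];  Q = [1, 3, 4] / [2] / [5]
  Insert 7 (step 6): P = [1, 2, 6, 7] / [5] / [9];  Q = [1, 3, 4, 6] / [2] / [5]
  Insert 8 (step 7): P = [1, 2, 6, 7, 8] / [5] / [9];  Q = [1, 3, 4, 6, 7] / [2] / [5]
  Insert 3 (step 8): P = [1, 2, 3, 7, 8] / [5, 6] / [9];  Q = [1, 3, 4, 6, 7] / [2, 8] / [5]
  Insert 4 (step 9): P = [1, 2, 3, 4, 8] / [5, 6, 7] / [9];  Q = [1, 3, 4, 6, 7] / [2, 8, 9] / [5]
Final shape: (5, 3, 1).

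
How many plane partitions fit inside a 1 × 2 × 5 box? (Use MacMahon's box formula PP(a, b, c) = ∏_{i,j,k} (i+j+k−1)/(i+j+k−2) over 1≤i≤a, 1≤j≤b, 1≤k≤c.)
PP(1, 2, 5) = 21

Evaluate the triple product over i = 1..1, j = 1..2, k = 1..5. The factors are (2/1) · (3/2) · (4/3) · (5/4) · (6/5) · (3/2) · (4/3) · (5/4) · … (10 factors total). The numerators and denominators telescope so the product is an integer; carrying out the multiplication exactly gives PP(1, 2, 5) = 21.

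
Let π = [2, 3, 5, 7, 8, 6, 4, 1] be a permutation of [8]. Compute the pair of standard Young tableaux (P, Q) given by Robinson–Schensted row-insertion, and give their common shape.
P = [1, 3, 4, 6, 8] / [2] / [5] / [7];  Q = [1, 2, 3, 4, 5] / [6] / [7] / [8];  common shape = (5, 1, 1, 1)

Row-insert the values π_1, π_2, … into P one at a time, bumping the leftmost entry strictly greater than the inserted value down to the next row. The recording tableau Q records, in position (i, j), the step at which that cell was added to P.
  Insert 2 (step 1): P = [2];  Q = [1]
  Insert 3 (step 2): P = [2, 3];  Q = [1, 2]
  Insert 5 (step 3): P = [2, 3, 5];  Q = [1, 2, 3]
  Insert 7 (step 4): P = [2, 3, 5, 7];  Q = [1, 2, 3, 4]
  Insert 8 (step 5): P = [2, 3, 5, 7, 8];  Q = [1, 2, 3, 4, 5]
  Insert 6 (step 6): P = [2, 3, 5, 6, 8] / [7];  Q = [1, 2, 3, 4, 5] / [6]
  Insert 4 (step 7): P = [2, 3, 4, 6, 8] / [5] / [7];  Q = [1, 2, 3, 4, 5] / [6] / [7]
  Insert 1 (step 8): P = [1, 3, 4, 6, 8] / [2] / [5] / [7];  Q = [1, 2, 3, 4, 5] / [6] / [7] / [8]
Final shape: (5, 1, 1, 1).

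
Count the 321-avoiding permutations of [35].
C_35 = 3116285494907301262

These 321-avoiding permutations are counted by the Catalan number C_n = (1/(n + 1)) · C(2n, n). For n = 35: C_35 = (1/36) · C(70, 35) = 112186277816662845432/36 = 3116285494907301262.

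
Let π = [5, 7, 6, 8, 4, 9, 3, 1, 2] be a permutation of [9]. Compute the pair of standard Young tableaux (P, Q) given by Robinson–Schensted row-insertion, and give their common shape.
P = [1, 2, 8, 9] / [3, 6] / [4] / [5] / [7];  Q = [1, 2, 4, 6] / [3, 9] / [5] / [7] / [8];  common shape = (4, 2, 1, 1, 1)

Row-insert the values π_1, π_2, … into P one at a time, bumping the leftmost entry strictly greater than the inserted value down to the next row. The recording tableau Q records, in position (i, j), the step at which that cell was added to P.
  Insert 5 (step 1): P = [5];  Q = [1]
  Insert 7 (step 2): P = [5, 7];  Q = [1, 2]
  Insert 6 (step 3): P = [5, 6] / [7];  Q = [1, 2] / [3]
  Insert 8 (step 4): P = [5, 6, 8] / [7];  Q = [1, 2, 4] / [3]
  Insert 4 (step 5): P = [4, 6, 8] / [5] / [7];  Q = [1, 2, 4] / [3] / [5]
  Insert 9 (step 6): P = [4, 6, 8, 9] / [5] / [7];  Q = [1, 2, 4, 6] / [3] / [5]
  Insert 3 (step 7): P = [3, 6, 8, 9] / [4] / [5] / [7];  Q = [1, 2, 4, 6] / [3] / [5] / [7]
  Insert 1 (step 8): P = [1, 6, 8, 9] / [3] / [4] / [5] / [7];  Q = [1, 2, 4, 6] / [3] / [5] / [7] / [8]
  Insert 2 (step 9): P = [1, 2, 8, 9] / [3, 6] / [4] / [5] / [7];  Q = [1, 2, 4, 6] / [3, 9] / [5] / [7] / [8]
Final shape: (4, 2, 1, 1, 1).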